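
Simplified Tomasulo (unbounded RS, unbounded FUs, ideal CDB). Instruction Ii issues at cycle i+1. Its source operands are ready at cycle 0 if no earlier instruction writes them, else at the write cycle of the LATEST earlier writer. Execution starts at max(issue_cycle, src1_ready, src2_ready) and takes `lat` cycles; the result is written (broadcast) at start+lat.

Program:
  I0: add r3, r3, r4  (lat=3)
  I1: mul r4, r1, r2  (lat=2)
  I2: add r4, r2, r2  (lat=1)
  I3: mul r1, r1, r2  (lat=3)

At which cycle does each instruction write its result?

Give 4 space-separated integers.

Answer: 4 4 4 7

Derivation:
I0 add r3: issue@1 deps=(None,None) exec_start@1 write@4
I1 mul r4: issue@2 deps=(None,None) exec_start@2 write@4
I2 add r4: issue@3 deps=(None,None) exec_start@3 write@4
I3 mul r1: issue@4 deps=(None,None) exec_start@4 write@7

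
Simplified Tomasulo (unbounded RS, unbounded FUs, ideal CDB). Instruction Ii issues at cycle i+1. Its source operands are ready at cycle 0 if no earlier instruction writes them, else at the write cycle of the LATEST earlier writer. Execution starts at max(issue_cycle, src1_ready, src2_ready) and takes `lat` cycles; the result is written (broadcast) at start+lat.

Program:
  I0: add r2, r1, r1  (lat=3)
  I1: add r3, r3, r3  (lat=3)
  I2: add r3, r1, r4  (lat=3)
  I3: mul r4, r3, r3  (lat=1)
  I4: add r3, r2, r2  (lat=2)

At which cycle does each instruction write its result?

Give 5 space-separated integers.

Answer: 4 5 6 7 7

Derivation:
I0 add r2: issue@1 deps=(None,None) exec_start@1 write@4
I1 add r3: issue@2 deps=(None,None) exec_start@2 write@5
I2 add r3: issue@3 deps=(None,None) exec_start@3 write@6
I3 mul r4: issue@4 deps=(2,2) exec_start@6 write@7
I4 add r3: issue@5 deps=(0,0) exec_start@5 write@7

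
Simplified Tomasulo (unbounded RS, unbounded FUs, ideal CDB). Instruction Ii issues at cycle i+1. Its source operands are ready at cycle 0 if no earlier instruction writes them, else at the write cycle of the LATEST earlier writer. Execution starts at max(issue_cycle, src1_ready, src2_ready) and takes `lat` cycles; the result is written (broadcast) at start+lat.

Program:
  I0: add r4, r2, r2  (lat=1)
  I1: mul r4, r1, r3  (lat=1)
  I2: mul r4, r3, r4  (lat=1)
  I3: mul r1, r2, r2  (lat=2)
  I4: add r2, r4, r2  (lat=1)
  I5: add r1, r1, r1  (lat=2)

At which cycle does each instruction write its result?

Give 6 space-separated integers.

I0 add r4: issue@1 deps=(None,None) exec_start@1 write@2
I1 mul r4: issue@2 deps=(None,None) exec_start@2 write@3
I2 mul r4: issue@3 deps=(None,1) exec_start@3 write@4
I3 mul r1: issue@4 deps=(None,None) exec_start@4 write@6
I4 add r2: issue@5 deps=(2,None) exec_start@5 write@6
I5 add r1: issue@6 deps=(3,3) exec_start@6 write@8

Answer: 2 3 4 6 6 8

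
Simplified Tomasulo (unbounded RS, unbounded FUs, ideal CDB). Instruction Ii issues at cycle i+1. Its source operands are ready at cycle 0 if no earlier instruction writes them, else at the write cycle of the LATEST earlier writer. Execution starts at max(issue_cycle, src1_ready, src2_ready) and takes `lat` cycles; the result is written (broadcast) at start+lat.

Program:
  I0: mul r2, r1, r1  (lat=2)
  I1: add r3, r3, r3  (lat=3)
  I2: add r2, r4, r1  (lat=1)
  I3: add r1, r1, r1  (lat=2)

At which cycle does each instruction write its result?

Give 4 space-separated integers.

I0 mul r2: issue@1 deps=(None,None) exec_start@1 write@3
I1 add r3: issue@2 deps=(None,None) exec_start@2 write@5
I2 add r2: issue@3 deps=(None,None) exec_start@3 write@4
I3 add r1: issue@4 deps=(None,None) exec_start@4 write@6

Answer: 3 5 4 6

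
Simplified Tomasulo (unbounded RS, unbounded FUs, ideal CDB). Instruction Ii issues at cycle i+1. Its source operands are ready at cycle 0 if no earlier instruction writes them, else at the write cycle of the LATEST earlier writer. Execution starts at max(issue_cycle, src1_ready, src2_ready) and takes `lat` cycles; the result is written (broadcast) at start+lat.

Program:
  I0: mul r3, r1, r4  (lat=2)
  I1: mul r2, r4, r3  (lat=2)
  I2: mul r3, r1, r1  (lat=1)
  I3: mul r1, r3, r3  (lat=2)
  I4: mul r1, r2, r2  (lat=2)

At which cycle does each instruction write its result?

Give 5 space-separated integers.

Answer: 3 5 4 6 7

Derivation:
I0 mul r3: issue@1 deps=(None,None) exec_start@1 write@3
I1 mul r2: issue@2 deps=(None,0) exec_start@3 write@5
I2 mul r3: issue@3 deps=(None,None) exec_start@3 write@4
I3 mul r1: issue@4 deps=(2,2) exec_start@4 write@6
I4 mul r1: issue@5 deps=(1,1) exec_start@5 write@7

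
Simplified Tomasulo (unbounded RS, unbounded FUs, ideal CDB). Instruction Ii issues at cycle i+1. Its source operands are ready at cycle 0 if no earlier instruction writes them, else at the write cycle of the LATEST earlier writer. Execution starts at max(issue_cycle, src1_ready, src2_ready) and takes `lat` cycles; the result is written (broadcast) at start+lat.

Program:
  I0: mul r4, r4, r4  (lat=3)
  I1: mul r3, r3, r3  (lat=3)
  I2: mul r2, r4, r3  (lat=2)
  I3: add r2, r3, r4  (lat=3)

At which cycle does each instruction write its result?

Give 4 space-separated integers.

I0 mul r4: issue@1 deps=(None,None) exec_start@1 write@4
I1 mul r3: issue@2 deps=(None,None) exec_start@2 write@5
I2 mul r2: issue@3 deps=(0,1) exec_start@5 write@7
I3 add r2: issue@4 deps=(1,0) exec_start@5 write@8

Answer: 4 5 7 8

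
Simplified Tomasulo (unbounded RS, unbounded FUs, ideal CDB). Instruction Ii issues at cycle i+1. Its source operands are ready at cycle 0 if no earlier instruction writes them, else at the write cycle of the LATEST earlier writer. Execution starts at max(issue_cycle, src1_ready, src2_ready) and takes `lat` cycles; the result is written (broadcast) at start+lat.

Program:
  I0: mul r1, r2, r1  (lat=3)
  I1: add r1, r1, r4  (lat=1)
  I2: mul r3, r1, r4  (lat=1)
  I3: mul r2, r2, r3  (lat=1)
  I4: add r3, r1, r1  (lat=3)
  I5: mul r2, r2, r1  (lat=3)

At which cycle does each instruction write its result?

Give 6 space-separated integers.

I0 mul r1: issue@1 deps=(None,None) exec_start@1 write@4
I1 add r1: issue@2 deps=(0,None) exec_start@4 write@5
I2 mul r3: issue@3 deps=(1,None) exec_start@5 write@6
I3 mul r2: issue@4 deps=(None,2) exec_start@6 write@7
I4 add r3: issue@5 deps=(1,1) exec_start@5 write@8
I5 mul r2: issue@6 deps=(3,1) exec_start@7 write@10

Answer: 4 5 6 7 8 10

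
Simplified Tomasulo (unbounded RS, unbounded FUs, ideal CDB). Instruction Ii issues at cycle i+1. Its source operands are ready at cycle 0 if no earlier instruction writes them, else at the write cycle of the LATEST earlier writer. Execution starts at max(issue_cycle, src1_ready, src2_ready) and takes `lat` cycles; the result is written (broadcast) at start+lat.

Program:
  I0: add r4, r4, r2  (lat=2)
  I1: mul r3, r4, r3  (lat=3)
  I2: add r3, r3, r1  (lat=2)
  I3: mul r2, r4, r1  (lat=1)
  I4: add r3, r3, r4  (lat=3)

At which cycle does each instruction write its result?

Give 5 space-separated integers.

I0 add r4: issue@1 deps=(None,None) exec_start@1 write@3
I1 mul r3: issue@2 deps=(0,None) exec_start@3 write@6
I2 add r3: issue@3 deps=(1,None) exec_start@6 write@8
I3 mul r2: issue@4 deps=(0,None) exec_start@4 write@5
I4 add r3: issue@5 deps=(2,0) exec_start@8 write@11

Answer: 3 6 8 5 11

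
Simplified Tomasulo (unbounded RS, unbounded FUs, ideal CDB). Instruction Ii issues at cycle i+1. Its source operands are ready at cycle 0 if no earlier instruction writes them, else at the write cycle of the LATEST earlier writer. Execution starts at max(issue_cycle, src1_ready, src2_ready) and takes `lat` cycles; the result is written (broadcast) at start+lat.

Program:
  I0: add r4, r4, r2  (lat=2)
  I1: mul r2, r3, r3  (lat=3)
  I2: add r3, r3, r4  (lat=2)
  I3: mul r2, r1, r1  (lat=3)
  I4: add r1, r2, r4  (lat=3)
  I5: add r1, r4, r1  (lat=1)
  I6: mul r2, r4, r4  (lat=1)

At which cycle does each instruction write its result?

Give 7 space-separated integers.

I0 add r4: issue@1 deps=(None,None) exec_start@1 write@3
I1 mul r2: issue@2 deps=(None,None) exec_start@2 write@5
I2 add r3: issue@3 deps=(None,0) exec_start@3 write@5
I3 mul r2: issue@4 deps=(None,None) exec_start@4 write@7
I4 add r1: issue@5 deps=(3,0) exec_start@7 write@10
I5 add r1: issue@6 deps=(0,4) exec_start@10 write@11
I6 mul r2: issue@7 deps=(0,0) exec_start@7 write@8

Answer: 3 5 5 7 10 11 8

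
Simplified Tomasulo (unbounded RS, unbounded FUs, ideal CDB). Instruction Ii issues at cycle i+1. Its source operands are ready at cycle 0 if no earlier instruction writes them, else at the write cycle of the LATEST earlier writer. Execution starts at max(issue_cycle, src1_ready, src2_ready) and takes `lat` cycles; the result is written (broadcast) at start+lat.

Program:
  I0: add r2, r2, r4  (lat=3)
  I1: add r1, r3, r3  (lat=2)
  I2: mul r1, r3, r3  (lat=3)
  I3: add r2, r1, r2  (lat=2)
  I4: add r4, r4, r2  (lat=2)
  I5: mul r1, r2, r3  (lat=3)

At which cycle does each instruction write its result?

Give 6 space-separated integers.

Answer: 4 4 6 8 10 11

Derivation:
I0 add r2: issue@1 deps=(None,None) exec_start@1 write@4
I1 add r1: issue@2 deps=(None,None) exec_start@2 write@4
I2 mul r1: issue@3 deps=(None,None) exec_start@3 write@6
I3 add r2: issue@4 deps=(2,0) exec_start@6 write@8
I4 add r4: issue@5 deps=(None,3) exec_start@8 write@10
I5 mul r1: issue@6 deps=(3,None) exec_start@8 write@11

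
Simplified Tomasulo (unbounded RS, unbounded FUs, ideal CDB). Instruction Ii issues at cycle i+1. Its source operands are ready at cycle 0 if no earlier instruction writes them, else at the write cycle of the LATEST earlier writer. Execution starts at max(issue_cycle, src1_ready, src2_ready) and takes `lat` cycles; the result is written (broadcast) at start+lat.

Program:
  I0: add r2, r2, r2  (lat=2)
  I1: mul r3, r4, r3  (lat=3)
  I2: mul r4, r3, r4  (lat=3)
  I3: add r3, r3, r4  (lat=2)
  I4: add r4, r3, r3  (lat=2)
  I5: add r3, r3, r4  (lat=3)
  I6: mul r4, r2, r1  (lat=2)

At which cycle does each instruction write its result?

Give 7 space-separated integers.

Answer: 3 5 8 10 12 15 9

Derivation:
I0 add r2: issue@1 deps=(None,None) exec_start@1 write@3
I1 mul r3: issue@2 deps=(None,None) exec_start@2 write@5
I2 mul r4: issue@3 deps=(1,None) exec_start@5 write@8
I3 add r3: issue@4 deps=(1,2) exec_start@8 write@10
I4 add r4: issue@5 deps=(3,3) exec_start@10 write@12
I5 add r3: issue@6 deps=(3,4) exec_start@12 write@15
I6 mul r4: issue@7 deps=(0,None) exec_start@7 write@9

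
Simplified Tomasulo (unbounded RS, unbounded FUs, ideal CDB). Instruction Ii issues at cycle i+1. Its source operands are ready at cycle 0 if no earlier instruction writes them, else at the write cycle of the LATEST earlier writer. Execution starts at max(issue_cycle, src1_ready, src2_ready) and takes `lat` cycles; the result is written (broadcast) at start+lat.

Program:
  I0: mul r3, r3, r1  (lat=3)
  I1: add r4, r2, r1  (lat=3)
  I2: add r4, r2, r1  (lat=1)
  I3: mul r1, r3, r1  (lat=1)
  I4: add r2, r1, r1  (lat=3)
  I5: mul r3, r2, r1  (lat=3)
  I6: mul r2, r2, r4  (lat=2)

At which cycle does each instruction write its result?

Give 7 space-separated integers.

Answer: 4 5 4 5 8 11 10

Derivation:
I0 mul r3: issue@1 deps=(None,None) exec_start@1 write@4
I1 add r4: issue@2 deps=(None,None) exec_start@2 write@5
I2 add r4: issue@3 deps=(None,None) exec_start@3 write@4
I3 mul r1: issue@4 deps=(0,None) exec_start@4 write@5
I4 add r2: issue@5 deps=(3,3) exec_start@5 write@8
I5 mul r3: issue@6 deps=(4,3) exec_start@8 write@11
I6 mul r2: issue@7 deps=(4,2) exec_start@8 write@10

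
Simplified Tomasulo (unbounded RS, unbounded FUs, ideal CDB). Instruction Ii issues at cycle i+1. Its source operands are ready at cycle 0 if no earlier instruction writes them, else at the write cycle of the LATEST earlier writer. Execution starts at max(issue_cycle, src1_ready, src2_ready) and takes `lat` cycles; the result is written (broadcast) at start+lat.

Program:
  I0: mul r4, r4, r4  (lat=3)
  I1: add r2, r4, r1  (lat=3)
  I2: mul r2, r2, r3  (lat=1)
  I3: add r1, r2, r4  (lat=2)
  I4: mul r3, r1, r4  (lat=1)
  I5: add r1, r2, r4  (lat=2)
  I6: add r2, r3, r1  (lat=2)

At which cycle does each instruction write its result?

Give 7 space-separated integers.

I0 mul r4: issue@1 deps=(None,None) exec_start@1 write@4
I1 add r2: issue@2 deps=(0,None) exec_start@4 write@7
I2 mul r2: issue@3 deps=(1,None) exec_start@7 write@8
I3 add r1: issue@4 deps=(2,0) exec_start@8 write@10
I4 mul r3: issue@5 deps=(3,0) exec_start@10 write@11
I5 add r1: issue@6 deps=(2,0) exec_start@8 write@10
I6 add r2: issue@7 deps=(4,5) exec_start@11 write@13

Answer: 4 7 8 10 11 10 13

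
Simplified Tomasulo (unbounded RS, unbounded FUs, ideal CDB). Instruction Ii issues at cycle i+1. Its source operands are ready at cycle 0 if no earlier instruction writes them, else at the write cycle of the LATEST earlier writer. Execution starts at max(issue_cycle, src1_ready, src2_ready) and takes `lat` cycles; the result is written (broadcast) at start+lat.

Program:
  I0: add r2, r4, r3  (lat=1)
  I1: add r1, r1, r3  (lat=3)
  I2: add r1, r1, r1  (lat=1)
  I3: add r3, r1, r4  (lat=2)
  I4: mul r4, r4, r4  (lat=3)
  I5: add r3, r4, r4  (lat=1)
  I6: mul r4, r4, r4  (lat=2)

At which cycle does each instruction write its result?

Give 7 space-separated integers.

Answer: 2 5 6 8 8 9 10

Derivation:
I0 add r2: issue@1 deps=(None,None) exec_start@1 write@2
I1 add r1: issue@2 deps=(None,None) exec_start@2 write@5
I2 add r1: issue@3 deps=(1,1) exec_start@5 write@6
I3 add r3: issue@4 deps=(2,None) exec_start@6 write@8
I4 mul r4: issue@5 deps=(None,None) exec_start@5 write@8
I5 add r3: issue@6 deps=(4,4) exec_start@8 write@9
I6 mul r4: issue@7 deps=(4,4) exec_start@8 write@10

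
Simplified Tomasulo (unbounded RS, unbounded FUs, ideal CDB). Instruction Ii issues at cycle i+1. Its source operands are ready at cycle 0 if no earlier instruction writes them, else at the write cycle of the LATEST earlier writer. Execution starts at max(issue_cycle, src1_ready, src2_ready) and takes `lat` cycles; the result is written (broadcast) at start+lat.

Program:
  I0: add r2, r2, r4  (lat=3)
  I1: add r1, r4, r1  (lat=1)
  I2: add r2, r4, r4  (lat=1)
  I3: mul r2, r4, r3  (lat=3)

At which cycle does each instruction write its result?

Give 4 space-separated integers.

Answer: 4 3 4 7

Derivation:
I0 add r2: issue@1 deps=(None,None) exec_start@1 write@4
I1 add r1: issue@2 deps=(None,None) exec_start@2 write@3
I2 add r2: issue@3 deps=(None,None) exec_start@3 write@4
I3 mul r2: issue@4 deps=(None,None) exec_start@4 write@7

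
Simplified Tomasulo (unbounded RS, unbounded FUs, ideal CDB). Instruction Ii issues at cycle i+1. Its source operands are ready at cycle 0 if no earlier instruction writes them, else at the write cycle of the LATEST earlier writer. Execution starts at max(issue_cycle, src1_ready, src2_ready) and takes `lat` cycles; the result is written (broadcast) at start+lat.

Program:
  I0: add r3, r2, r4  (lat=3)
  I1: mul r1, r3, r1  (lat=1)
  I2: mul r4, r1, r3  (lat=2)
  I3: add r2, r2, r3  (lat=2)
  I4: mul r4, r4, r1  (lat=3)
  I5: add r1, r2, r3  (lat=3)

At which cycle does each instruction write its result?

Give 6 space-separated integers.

Answer: 4 5 7 6 10 9

Derivation:
I0 add r3: issue@1 deps=(None,None) exec_start@1 write@4
I1 mul r1: issue@2 deps=(0,None) exec_start@4 write@5
I2 mul r4: issue@3 deps=(1,0) exec_start@5 write@7
I3 add r2: issue@4 deps=(None,0) exec_start@4 write@6
I4 mul r4: issue@5 deps=(2,1) exec_start@7 write@10
I5 add r1: issue@6 deps=(3,0) exec_start@6 write@9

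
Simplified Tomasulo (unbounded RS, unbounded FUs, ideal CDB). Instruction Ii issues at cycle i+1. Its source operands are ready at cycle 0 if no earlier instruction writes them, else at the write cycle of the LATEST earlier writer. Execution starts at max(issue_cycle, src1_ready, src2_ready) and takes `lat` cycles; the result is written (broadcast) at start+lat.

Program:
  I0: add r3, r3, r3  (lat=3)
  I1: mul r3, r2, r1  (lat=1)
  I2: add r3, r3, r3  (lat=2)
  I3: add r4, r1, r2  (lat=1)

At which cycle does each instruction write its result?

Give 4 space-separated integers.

Answer: 4 3 5 5

Derivation:
I0 add r3: issue@1 deps=(None,None) exec_start@1 write@4
I1 mul r3: issue@2 deps=(None,None) exec_start@2 write@3
I2 add r3: issue@3 deps=(1,1) exec_start@3 write@5
I3 add r4: issue@4 deps=(None,None) exec_start@4 write@5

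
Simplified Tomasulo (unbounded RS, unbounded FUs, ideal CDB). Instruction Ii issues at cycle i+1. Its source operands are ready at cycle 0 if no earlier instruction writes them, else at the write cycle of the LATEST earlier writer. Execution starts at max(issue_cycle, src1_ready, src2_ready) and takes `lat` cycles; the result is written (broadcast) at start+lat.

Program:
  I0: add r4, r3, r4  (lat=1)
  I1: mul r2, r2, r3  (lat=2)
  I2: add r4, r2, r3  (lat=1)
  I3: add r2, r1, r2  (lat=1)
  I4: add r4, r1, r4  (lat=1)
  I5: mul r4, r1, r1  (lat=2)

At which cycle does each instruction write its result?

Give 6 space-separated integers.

Answer: 2 4 5 5 6 8

Derivation:
I0 add r4: issue@1 deps=(None,None) exec_start@1 write@2
I1 mul r2: issue@2 deps=(None,None) exec_start@2 write@4
I2 add r4: issue@3 deps=(1,None) exec_start@4 write@5
I3 add r2: issue@4 deps=(None,1) exec_start@4 write@5
I4 add r4: issue@5 deps=(None,2) exec_start@5 write@6
I5 mul r4: issue@6 deps=(None,None) exec_start@6 write@8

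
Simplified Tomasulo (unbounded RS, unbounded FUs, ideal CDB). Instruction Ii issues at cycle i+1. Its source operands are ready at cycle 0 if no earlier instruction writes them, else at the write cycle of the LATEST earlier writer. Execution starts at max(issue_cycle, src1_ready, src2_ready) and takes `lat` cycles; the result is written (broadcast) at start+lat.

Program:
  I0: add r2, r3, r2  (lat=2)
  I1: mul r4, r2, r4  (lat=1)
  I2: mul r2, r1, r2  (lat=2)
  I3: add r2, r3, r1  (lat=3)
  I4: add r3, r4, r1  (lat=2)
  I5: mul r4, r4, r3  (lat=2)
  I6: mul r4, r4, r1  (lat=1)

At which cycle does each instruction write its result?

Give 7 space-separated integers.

I0 add r2: issue@1 deps=(None,None) exec_start@1 write@3
I1 mul r4: issue@2 deps=(0,None) exec_start@3 write@4
I2 mul r2: issue@3 deps=(None,0) exec_start@3 write@5
I3 add r2: issue@4 deps=(None,None) exec_start@4 write@7
I4 add r3: issue@5 deps=(1,None) exec_start@5 write@7
I5 mul r4: issue@6 deps=(1,4) exec_start@7 write@9
I6 mul r4: issue@7 deps=(5,None) exec_start@9 write@10

Answer: 3 4 5 7 7 9 10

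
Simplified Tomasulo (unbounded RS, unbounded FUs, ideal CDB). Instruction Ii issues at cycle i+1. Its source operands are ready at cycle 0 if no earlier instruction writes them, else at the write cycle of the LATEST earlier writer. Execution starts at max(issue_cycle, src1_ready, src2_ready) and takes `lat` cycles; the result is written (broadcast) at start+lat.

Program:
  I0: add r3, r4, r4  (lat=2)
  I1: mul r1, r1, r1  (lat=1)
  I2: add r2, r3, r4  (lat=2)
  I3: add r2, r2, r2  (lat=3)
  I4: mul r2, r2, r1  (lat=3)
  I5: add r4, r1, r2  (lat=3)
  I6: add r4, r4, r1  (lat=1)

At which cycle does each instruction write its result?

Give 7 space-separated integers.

Answer: 3 3 5 8 11 14 15

Derivation:
I0 add r3: issue@1 deps=(None,None) exec_start@1 write@3
I1 mul r1: issue@2 deps=(None,None) exec_start@2 write@3
I2 add r2: issue@3 deps=(0,None) exec_start@3 write@5
I3 add r2: issue@4 deps=(2,2) exec_start@5 write@8
I4 mul r2: issue@5 deps=(3,1) exec_start@8 write@11
I5 add r4: issue@6 deps=(1,4) exec_start@11 write@14
I6 add r4: issue@7 deps=(5,1) exec_start@14 write@15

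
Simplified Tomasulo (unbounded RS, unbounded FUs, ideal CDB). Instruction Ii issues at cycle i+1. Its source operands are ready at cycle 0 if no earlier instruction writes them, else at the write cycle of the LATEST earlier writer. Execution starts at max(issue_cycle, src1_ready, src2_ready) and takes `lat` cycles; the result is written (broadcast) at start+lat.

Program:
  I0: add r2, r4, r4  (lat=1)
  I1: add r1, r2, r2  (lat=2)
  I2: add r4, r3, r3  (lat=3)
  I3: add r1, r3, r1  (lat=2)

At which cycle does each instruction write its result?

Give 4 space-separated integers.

I0 add r2: issue@1 deps=(None,None) exec_start@1 write@2
I1 add r1: issue@2 deps=(0,0) exec_start@2 write@4
I2 add r4: issue@3 deps=(None,None) exec_start@3 write@6
I3 add r1: issue@4 deps=(None,1) exec_start@4 write@6

Answer: 2 4 6 6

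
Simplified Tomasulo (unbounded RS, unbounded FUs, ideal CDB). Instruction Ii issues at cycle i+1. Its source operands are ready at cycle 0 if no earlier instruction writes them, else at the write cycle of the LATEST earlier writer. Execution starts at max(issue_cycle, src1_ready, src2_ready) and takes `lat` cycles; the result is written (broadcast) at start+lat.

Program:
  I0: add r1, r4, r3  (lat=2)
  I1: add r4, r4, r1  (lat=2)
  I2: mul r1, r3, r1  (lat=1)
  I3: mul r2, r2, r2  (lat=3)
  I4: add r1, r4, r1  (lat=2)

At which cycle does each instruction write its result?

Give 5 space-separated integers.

I0 add r1: issue@1 deps=(None,None) exec_start@1 write@3
I1 add r4: issue@2 deps=(None,0) exec_start@3 write@5
I2 mul r1: issue@3 deps=(None,0) exec_start@3 write@4
I3 mul r2: issue@4 deps=(None,None) exec_start@4 write@7
I4 add r1: issue@5 deps=(1,2) exec_start@5 write@7

Answer: 3 5 4 7 7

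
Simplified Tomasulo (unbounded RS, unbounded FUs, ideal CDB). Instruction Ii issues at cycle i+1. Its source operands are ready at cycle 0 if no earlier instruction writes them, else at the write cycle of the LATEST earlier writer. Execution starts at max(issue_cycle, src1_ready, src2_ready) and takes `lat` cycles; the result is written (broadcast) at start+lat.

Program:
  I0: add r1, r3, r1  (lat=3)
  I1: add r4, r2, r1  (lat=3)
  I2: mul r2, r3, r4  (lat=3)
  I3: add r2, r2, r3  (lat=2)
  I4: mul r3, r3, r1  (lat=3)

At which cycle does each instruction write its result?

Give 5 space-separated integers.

I0 add r1: issue@1 deps=(None,None) exec_start@1 write@4
I1 add r4: issue@2 deps=(None,0) exec_start@4 write@7
I2 mul r2: issue@3 deps=(None,1) exec_start@7 write@10
I3 add r2: issue@4 deps=(2,None) exec_start@10 write@12
I4 mul r3: issue@5 deps=(None,0) exec_start@5 write@8

Answer: 4 7 10 12 8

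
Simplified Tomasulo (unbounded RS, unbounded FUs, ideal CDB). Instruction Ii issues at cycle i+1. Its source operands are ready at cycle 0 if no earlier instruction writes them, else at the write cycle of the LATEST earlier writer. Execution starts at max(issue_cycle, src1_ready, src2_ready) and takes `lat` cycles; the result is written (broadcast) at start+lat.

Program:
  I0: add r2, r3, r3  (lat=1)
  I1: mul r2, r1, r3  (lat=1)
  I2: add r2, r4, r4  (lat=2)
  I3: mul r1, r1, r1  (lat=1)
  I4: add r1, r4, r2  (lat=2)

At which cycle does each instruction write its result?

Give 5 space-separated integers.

Answer: 2 3 5 5 7

Derivation:
I0 add r2: issue@1 deps=(None,None) exec_start@1 write@2
I1 mul r2: issue@2 deps=(None,None) exec_start@2 write@3
I2 add r2: issue@3 deps=(None,None) exec_start@3 write@5
I3 mul r1: issue@4 deps=(None,None) exec_start@4 write@5
I4 add r1: issue@5 deps=(None,2) exec_start@5 write@7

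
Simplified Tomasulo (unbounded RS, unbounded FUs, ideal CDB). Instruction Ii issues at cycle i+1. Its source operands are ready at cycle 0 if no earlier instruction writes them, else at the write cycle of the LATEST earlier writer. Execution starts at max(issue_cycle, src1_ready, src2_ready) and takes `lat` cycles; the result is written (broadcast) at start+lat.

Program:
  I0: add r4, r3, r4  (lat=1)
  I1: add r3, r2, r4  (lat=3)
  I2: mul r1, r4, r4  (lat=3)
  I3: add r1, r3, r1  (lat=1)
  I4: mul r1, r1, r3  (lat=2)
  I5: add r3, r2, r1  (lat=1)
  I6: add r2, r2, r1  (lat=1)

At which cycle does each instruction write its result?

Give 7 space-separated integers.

Answer: 2 5 6 7 9 10 10

Derivation:
I0 add r4: issue@1 deps=(None,None) exec_start@1 write@2
I1 add r3: issue@2 deps=(None,0) exec_start@2 write@5
I2 mul r1: issue@3 deps=(0,0) exec_start@3 write@6
I3 add r1: issue@4 deps=(1,2) exec_start@6 write@7
I4 mul r1: issue@5 deps=(3,1) exec_start@7 write@9
I5 add r3: issue@6 deps=(None,4) exec_start@9 write@10
I6 add r2: issue@7 deps=(None,4) exec_start@9 write@10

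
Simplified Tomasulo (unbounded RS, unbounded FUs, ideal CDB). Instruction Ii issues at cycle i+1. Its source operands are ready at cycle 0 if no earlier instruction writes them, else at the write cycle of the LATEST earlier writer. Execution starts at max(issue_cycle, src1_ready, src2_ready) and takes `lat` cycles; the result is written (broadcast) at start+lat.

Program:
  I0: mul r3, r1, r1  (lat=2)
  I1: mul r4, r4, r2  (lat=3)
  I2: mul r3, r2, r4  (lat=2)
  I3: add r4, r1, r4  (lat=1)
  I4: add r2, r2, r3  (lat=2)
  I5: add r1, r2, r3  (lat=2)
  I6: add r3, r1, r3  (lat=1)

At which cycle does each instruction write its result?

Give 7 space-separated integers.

I0 mul r3: issue@1 deps=(None,None) exec_start@1 write@3
I1 mul r4: issue@2 deps=(None,None) exec_start@2 write@5
I2 mul r3: issue@3 deps=(None,1) exec_start@5 write@7
I3 add r4: issue@4 deps=(None,1) exec_start@5 write@6
I4 add r2: issue@5 deps=(None,2) exec_start@7 write@9
I5 add r1: issue@6 deps=(4,2) exec_start@9 write@11
I6 add r3: issue@7 deps=(5,2) exec_start@11 write@12

Answer: 3 5 7 6 9 11 12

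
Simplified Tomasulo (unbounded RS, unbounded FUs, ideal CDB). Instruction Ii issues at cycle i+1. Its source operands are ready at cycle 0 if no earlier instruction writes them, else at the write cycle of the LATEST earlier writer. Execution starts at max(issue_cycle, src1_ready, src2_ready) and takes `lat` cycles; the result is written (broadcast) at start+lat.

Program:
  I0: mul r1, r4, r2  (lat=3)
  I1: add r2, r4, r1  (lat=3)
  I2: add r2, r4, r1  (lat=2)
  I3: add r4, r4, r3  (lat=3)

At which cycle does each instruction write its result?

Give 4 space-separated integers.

I0 mul r1: issue@1 deps=(None,None) exec_start@1 write@4
I1 add r2: issue@2 deps=(None,0) exec_start@4 write@7
I2 add r2: issue@3 deps=(None,0) exec_start@4 write@6
I3 add r4: issue@4 deps=(None,None) exec_start@4 write@7

Answer: 4 7 6 7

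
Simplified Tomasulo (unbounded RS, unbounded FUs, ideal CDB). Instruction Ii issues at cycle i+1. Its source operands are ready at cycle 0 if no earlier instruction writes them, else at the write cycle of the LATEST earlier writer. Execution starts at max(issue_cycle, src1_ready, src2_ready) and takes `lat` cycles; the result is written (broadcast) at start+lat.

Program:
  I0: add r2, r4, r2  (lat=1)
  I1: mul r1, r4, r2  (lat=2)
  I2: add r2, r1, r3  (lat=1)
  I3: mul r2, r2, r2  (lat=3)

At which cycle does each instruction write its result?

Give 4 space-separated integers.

Answer: 2 4 5 8

Derivation:
I0 add r2: issue@1 deps=(None,None) exec_start@1 write@2
I1 mul r1: issue@2 deps=(None,0) exec_start@2 write@4
I2 add r2: issue@3 deps=(1,None) exec_start@4 write@5
I3 mul r2: issue@4 deps=(2,2) exec_start@5 write@8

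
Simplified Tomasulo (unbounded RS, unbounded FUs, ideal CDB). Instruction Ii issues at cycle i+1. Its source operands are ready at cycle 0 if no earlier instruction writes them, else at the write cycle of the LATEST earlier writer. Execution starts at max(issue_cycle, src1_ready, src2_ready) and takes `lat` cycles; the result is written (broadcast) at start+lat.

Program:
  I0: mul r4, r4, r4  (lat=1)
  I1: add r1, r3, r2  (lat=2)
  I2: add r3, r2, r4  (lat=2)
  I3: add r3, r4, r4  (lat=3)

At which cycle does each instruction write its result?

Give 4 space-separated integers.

Answer: 2 4 5 7

Derivation:
I0 mul r4: issue@1 deps=(None,None) exec_start@1 write@2
I1 add r1: issue@2 deps=(None,None) exec_start@2 write@4
I2 add r3: issue@3 deps=(None,0) exec_start@3 write@5
I3 add r3: issue@4 deps=(0,0) exec_start@4 write@7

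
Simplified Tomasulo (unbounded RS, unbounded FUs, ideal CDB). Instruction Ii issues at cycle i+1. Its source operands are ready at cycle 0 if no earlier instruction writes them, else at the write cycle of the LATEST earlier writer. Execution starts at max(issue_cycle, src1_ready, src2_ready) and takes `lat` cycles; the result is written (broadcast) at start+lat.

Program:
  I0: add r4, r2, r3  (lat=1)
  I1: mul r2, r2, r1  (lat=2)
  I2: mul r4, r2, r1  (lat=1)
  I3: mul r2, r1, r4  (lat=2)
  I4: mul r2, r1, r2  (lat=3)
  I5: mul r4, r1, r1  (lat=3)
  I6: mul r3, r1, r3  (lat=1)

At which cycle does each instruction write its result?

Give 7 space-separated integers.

I0 add r4: issue@1 deps=(None,None) exec_start@1 write@2
I1 mul r2: issue@2 deps=(None,None) exec_start@2 write@4
I2 mul r4: issue@3 deps=(1,None) exec_start@4 write@5
I3 mul r2: issue@4 deps=(None,2) exec_start@5 write@7
I4 mul r2: issue@5 deps=(None,3) exec_start@7 write@10
I5 mul r4: issue@6 deps=(None,None) exec_start@6 write@9
I6 mul r3: issue@7 deps=(None,None) exec_start@7 write@8

Answer: 2 4 5 7 10 9 8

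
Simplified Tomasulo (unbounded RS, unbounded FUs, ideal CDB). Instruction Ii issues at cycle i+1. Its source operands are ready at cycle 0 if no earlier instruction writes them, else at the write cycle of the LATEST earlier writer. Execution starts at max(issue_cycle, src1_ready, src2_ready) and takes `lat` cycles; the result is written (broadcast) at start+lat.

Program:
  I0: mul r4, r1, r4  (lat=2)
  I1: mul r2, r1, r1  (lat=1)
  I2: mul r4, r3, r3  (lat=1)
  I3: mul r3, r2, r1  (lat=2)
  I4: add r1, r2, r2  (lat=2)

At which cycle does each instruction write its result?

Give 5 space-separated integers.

I0 mul r4: issue@1 deps=(None,None) exec_start@1 write@3
I1 mul r2: issue@2 deps=(None,None) exec_start@2 write@3
I2 mul r4: issue@3 deps=(None,None) exec_start@3 write@4
I3 mul r3: issue@4 deps=(1,None) exec_start@4 write@6
I4 add r1: issue@5 deps=(1,1) exec_start@5 write@7

Answer: 3 3 4 6 7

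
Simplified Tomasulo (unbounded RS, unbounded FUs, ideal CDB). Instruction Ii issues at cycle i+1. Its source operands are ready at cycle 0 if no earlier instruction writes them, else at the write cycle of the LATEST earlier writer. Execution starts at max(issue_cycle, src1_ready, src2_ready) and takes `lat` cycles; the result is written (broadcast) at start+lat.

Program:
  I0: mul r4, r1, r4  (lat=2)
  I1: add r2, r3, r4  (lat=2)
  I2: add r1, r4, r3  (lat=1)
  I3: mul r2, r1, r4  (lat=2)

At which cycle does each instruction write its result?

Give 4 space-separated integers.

I0 mul r4: issue@1 deps=(None,None) exec_start@1 write@3
I1 add r2: issue@2 deps=(None,0) exec_start@3 write@5
I2 add r1: issue@3 deps=(0,None) exec_start@3 write@4
I3 mul r2: issue@4 deps=(2,0) exec_start@4 write@6

Answer: 3 5 4 6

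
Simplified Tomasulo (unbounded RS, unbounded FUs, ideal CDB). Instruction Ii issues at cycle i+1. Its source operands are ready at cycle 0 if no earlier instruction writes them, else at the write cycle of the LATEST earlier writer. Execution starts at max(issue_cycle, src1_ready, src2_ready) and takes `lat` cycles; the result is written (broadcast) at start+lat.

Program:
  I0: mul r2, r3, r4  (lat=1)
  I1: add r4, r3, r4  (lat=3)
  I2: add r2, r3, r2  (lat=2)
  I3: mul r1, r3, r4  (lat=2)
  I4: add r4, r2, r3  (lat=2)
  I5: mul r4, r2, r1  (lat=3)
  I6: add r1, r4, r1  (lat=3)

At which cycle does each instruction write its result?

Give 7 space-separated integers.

I0 mul r2: issue@1 deps=(None,None) exec_start@1 write@2
I1 add r4: issue@2 deps=(None,None) exec_start@2 write@5
I2 add r2: issue@3 deps=(None,0) exec_start@3 write@5
I3 mul r1: issue@4 deps=(None,1) exec_start@5 write@7
I4 add r4: issue@5 deps=(2,None) exec_start@5 write@7
I5 mul r4: issue@6 deps=(2,3) exec_start@7 write@10
I6 add r1: issue@7 deps=(5,3) exec_start@10 write@13

Answer: 2 5 5 7 7 10 13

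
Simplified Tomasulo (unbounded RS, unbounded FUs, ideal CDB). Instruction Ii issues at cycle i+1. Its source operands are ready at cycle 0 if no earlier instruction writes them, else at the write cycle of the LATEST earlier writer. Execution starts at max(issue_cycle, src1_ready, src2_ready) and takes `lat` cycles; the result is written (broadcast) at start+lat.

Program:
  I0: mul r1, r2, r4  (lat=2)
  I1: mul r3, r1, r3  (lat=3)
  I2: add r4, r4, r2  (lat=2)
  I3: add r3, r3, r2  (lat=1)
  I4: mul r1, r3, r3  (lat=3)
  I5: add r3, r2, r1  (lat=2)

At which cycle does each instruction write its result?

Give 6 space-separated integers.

I0 mul r1: issue@1 deps=(None,None) exec_start@1 write@3
I1 mul r3: issue@2 deps=(0,None) exec_start@3 write@6
I2 add r4: issue@3 deps=(None,None) exec_start@3 write@5
I3 add r3: issue@4 deps=(1,None) exec_start@6 write@7
I4 mul r1: issue@5 deps=(3,3) exec_start@7 write@10
I5 add r3: issue@6 deps=(None,4) exec_start@10 write@12

Answer: 3 6 5 7 10 12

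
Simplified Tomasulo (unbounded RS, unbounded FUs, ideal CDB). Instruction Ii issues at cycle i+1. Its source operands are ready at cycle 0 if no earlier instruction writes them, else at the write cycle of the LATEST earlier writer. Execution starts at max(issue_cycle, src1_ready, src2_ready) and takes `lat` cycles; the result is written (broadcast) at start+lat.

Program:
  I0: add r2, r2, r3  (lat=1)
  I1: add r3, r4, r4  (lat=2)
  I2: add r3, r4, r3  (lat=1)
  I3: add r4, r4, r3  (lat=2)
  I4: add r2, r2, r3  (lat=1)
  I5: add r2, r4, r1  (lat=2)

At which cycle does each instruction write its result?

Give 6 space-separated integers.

I0 add r2: issue@1 deps=(None,None) exec_start@1 write@2
I1 add r3: issue@2 deps=(None,None) exec_start@2 write@4
I2 add r3: issue@3 deps=(None,1) exec_start@4 write@5
I3 add r4: issue@4 deps=(None,2) exec_start@5 write@7
I4 add r2: issue@5 deps=(0,2) exec_start@5 write@6
I5 add r2: issue@6 deps=(3,None) exec_start@7 write@9

Answer: 2 4 5 7 6 9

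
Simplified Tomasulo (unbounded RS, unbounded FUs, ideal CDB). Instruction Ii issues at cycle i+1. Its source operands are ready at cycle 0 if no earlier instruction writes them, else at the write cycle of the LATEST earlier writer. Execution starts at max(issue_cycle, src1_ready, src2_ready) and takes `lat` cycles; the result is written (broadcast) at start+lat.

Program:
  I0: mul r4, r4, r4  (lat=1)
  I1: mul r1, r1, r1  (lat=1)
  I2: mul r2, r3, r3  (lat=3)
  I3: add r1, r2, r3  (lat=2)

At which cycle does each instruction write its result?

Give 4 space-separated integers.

I0 mul r4: issue@1 deps=(None,None) exec_start@1 write@2
I1 mul r1: issue@2 deps=(None,None) exec_start@2 write@3
I2 mul r2: issue@3 deps=(None,None) exec_start@3 write@6
I3 add r1: issue@4 deps=(2,None) exec_start@6 write@8

Answer: 2 3 6 8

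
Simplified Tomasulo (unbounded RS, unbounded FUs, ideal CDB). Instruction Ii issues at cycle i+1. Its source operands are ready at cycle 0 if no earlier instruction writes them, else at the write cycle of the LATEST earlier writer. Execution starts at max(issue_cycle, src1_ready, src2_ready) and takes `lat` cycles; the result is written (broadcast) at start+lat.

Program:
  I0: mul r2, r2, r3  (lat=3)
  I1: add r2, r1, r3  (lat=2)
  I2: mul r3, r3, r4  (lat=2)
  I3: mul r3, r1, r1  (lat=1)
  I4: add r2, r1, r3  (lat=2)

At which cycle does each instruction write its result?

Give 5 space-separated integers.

Answer: 4 4 5 5 7

Derivation:
I0 mul r2: issue@1 deps=(None,None) exec_start@1 write@4
I1 add r2: issue@2 deps=(None,None) exec_start@2 write@4
I2 mul r3: issue@3 deps=(None,None) exec_start@3 write@5
I3 mul r3: issue@4 deps=(None,None) exec_start@4 write@5
I4 add r2: issue@5 deps=(None,3) exec_start@5 write@7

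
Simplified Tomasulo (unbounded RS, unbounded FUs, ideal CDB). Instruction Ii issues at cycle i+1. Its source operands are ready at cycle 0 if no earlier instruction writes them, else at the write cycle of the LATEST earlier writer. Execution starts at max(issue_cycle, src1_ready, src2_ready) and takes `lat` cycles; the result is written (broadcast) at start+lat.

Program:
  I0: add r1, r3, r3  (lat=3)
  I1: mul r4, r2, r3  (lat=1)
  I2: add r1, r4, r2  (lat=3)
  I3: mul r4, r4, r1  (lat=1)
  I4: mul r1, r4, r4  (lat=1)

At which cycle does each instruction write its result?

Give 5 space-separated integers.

I0 add r1: issue@1 deps=(None,None) exec_start@1 write@4
I1 mul r4: issue@2 deps=(None,None) exec_start@2 write@3
I2 add r1: issue@3 deps=(1,None) exec_start@3 write@6
I3 mul r4: issue@4 deps=(1,2) exec_start@6 write@7
I4 mul r1: issue@5 deps=(3,3) exec_start@7 write@8

Answer: 4 3 6 7 8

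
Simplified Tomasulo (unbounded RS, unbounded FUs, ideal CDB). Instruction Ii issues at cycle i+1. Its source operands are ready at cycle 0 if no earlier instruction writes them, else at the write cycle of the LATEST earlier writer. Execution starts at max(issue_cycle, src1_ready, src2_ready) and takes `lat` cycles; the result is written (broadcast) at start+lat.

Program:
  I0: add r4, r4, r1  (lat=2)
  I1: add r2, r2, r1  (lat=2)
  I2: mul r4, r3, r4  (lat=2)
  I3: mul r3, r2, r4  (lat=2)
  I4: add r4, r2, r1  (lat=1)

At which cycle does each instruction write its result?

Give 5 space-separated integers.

Answer: 3 4 5 7 6

Derivation:
I0 add r4: issue@1 deps=(None,None) exec_start@1 write@3
I1 add r2: issue@2 deps=(None,None) exec_start@2 write@4
I2 mul r4: issue@3 deps=(None,0) exec_start@3 write@5
I3 mul r3: issue@4 deps=(1,2) exec_start@5 write@7
I4 add r4: issue@5 deps=(1,None) exec_start@5 write@6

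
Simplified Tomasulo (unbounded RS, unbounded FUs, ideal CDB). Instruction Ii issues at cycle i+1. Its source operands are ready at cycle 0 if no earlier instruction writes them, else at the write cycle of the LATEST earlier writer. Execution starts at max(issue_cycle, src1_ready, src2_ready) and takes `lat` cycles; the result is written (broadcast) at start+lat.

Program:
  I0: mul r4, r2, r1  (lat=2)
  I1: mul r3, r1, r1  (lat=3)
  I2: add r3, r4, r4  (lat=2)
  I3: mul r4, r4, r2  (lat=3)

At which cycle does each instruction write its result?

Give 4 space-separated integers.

I0 mul r4: issue@1 deps=(None,None) exec_start@1 write@3
I1 mul r3: issue@2 deps=(None,None) exec_start@2 write@5
I2 add r3: issue@3 deps=(0,0) exec_start@3 write@5
I3 mul r4: issue@4 deps=(0,None) exec_start@4 write@7

Answer: 3 5 5 7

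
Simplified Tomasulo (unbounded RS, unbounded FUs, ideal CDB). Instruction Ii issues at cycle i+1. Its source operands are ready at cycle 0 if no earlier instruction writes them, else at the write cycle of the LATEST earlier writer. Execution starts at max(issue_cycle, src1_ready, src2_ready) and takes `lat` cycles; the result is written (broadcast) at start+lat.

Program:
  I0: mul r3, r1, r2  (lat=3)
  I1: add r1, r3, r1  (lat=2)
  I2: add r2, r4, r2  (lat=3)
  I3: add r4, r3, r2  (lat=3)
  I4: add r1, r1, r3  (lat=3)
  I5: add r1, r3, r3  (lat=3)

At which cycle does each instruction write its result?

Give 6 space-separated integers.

Answer: 4 6 6 9 9 9

Derivation:
I0 mul r3: issue@1 deps=(None,None) exec_start@1 write@4
I1 add r1: issue@2 deps=(0,None) exec_start@4 write@6
I2 add r2: issue@3 deps=(None,None) exec_start@3 write@6
I3 add r4: issue@4 deps=(0,2) exec_start@6 write@9
I4 add r1: issue@5 deps=(1,0) exec_start@6 write@9
I5 add r1: issue@6 deps=(0,0) exec_start@6 write@9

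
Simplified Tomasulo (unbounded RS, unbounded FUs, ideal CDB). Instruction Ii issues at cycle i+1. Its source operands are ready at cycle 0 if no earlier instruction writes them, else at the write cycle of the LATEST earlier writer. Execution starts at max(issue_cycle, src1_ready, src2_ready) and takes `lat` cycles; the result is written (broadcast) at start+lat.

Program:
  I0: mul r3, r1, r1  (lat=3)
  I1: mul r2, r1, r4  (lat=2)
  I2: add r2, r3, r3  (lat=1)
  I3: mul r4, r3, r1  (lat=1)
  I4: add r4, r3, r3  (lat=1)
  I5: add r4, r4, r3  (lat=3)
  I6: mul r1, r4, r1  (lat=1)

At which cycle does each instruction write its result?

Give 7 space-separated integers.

Answer: 4 4 5 5 6 9 10

Derivation:
I0 mul r3: issue@1 deps=(None,None) exec_start@1 write@4
I1 mul r2: issue@2 deps=(None,None) exec_start@2 write@4
I2 add r2: issue@3 deps=(0,0) exec_start@4 write@5
I3 mul r4: issue@4 deps=(0,None) exec_start@4 write@5
I4 add r4: issue@5 deps=(0,0) exec_start@5 write@6
I5 add r4: issue@6 deps=(4,0) exec_start@6 write@9
I6 mul r1: issue@7 deps=(5,None) exec_start@9 write@10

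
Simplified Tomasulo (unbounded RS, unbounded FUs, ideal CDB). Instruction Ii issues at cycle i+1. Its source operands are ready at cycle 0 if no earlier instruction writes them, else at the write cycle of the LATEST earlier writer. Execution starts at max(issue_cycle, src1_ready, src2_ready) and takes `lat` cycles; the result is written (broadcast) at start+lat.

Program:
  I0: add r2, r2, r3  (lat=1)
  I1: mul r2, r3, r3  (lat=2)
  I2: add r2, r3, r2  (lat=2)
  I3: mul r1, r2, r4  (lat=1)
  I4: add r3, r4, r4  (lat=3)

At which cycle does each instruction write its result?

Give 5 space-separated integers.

Answer: 2 4 6 7 8

Derivation:
I0 add r2: issue@1 deps=(None,None) exec_start@1 write@2
I1 mul r2: issue@2 deps=(None,None) exec_start@2 write@4
I2 add r2: issue@3 deps=(None,1) exec_start@4 write@6
I3 mul r1: issue@4 deps=(2,None) exec_start@6 write@7
I4 add r3: issue@5 deps=(None,None) exec_start@5 write@8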